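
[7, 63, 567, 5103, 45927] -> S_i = 7*9^i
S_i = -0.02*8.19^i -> [-0.02, -0.16, -1.34, -10.99, -89.98]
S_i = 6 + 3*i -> [6, 9, 12, 15, 18]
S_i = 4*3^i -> [4, 12, 36, 108, 324]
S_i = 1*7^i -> [1, 7, 49, 343, 2401]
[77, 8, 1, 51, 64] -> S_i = Random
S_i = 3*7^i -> [3, 21, 147, 1029, 7203]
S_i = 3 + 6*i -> [3, 9, 15, 21, 27]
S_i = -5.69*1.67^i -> [-5.69, -9.5, -15.87, -26.5, -44.26]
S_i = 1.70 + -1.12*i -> [1.7, 0.58, -0.54, -1.66, -2.78]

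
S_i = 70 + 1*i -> [70, 71, 72, 73, 74]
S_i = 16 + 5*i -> [16, 21, 26, 31, 36]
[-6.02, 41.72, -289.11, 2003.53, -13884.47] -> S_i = -6.02*(-6.93)^i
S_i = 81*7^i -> [81, 567, 3969, 27783, 194481]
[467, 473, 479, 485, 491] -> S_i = 467 + 6*i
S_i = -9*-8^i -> [-9, 72, -576, 4608, -36864]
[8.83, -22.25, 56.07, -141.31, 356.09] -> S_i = 8.83*(-2.52)^i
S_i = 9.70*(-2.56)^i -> [9.7, -24.83, 63.57, -162.74, 416.61]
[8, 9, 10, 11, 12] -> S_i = 8 + 1*i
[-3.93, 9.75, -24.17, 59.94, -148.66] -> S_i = -3.93*(-2.48)^i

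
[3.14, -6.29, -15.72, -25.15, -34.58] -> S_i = 3.14 + -9.43*i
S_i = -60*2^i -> [-60, -120, -240, -480, -960]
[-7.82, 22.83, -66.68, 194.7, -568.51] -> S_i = -7.82*(-2.92)^i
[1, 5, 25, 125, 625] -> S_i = 1*5^i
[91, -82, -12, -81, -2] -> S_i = Random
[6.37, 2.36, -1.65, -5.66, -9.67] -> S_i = 6.37 + -4.01*i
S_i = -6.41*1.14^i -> [-6.41, -7.31, -8.33, -9.5, -10.83]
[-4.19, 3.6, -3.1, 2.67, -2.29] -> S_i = -4.19*(-0.86)^i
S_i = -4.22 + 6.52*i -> [-4.22, 2.3, 8.82, 15.34, 21.86]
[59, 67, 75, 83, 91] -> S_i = 59 + 8*i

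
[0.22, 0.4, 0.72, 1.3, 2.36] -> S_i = 0.22*1.81^i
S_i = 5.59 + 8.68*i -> [5.59, 14.27, 22.95, 31.63, 40.31]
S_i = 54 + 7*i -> [54, 61, 68, 75, 82]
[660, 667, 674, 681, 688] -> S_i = 660 + 7*i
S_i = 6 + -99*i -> [6, -93, -192, -291, -390]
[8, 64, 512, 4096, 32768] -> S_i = 8*8^i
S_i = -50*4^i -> [-50, -200, -800, -3200, -12800]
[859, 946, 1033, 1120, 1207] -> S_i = 859 + 87*i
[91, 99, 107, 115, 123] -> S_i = 91 + 8*i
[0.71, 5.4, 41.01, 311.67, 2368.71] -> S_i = 0.71*7.60^i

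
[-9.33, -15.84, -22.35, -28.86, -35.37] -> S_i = -9.33 + -6.51*i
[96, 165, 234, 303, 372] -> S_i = 96 + 69*i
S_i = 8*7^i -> [8, 56, 392, 2744, 19208]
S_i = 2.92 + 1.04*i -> [2.92, 3.96, 5.0, 6.04, 7.08]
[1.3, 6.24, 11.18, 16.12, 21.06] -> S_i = 1.30 + 4.94*i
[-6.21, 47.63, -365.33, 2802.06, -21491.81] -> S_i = -6.21*(-7.67)^i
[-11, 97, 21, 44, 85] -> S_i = Random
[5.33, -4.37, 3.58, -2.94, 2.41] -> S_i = 5.33*(-0.82)^i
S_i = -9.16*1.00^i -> [-9.16, -9.16, -9.16, -9.16, -9.16]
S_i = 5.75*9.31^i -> [5.75, 53.53, 498.39, 4639.99, 43198.29]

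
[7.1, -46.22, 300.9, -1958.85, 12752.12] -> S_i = 7.10*(-6.51)^i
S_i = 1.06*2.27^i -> [1.06, 2.41, 5.46, 12.4, 28.15]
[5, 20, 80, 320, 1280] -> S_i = 5*4^i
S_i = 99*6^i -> [99, 594, 3564, 21384, 128304]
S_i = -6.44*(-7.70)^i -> [-6.44, 49.59, -381.83, 2940.07, -22638.56]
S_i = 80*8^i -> [80, 640, 5120, 40960, 327680]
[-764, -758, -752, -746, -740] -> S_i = -764 + 6*i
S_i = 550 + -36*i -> [550, 514, 478, 442, 406]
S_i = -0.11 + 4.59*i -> [-0.11, 4.48, 9.07, 13.66, 18.25]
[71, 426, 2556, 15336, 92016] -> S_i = 71*6^i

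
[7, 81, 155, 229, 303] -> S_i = 7 + 74*i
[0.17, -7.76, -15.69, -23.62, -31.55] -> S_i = 0.17 + -7.93*i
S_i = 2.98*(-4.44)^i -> [2.98, -13.23, 58.75, -260.83, 1158.11]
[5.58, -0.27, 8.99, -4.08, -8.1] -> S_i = Random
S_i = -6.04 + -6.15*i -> [-6.04, -12.19, -18.34, -24.49, -30.64]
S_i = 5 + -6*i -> [5, -1, -7, -13, -19]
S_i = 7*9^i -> [7, 63, 567, 5103, 45927]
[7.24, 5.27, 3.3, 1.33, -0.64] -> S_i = 7.24 + -1.97*i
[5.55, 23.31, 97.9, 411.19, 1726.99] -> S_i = 5.55*4.20^i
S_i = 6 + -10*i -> [6, -4, -14, -24, -34]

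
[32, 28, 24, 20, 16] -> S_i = 32 + -4*i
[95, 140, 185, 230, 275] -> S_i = 95 + 45*i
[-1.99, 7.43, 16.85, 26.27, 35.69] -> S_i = -1.99 + 9.42*i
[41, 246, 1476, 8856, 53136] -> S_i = 41*6^i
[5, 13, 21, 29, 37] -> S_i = 5 + 8*i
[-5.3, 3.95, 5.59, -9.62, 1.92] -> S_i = Random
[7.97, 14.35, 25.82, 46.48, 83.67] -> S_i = 7.97*1.80^i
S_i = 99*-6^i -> [99, -594, 3564, -21384, 128304]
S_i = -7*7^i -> [-7, -49, -343, -2401, -16807]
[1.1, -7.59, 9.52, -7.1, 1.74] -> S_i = Random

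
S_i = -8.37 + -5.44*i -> [-8.37, -13.81, -19.25, -24.69, -30.13]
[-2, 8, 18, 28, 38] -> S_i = -2 + 10*i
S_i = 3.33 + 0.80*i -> [3.33, 4.13, 4.93, 5.73, 6.53]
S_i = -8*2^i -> [-8, -16, -32, -64, -128]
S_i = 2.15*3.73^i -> [2.15, 8.02, 29.91, 111.57, 416.17]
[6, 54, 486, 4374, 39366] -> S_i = 6*9^i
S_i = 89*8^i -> [89, 712, 5696, 45568, 364544]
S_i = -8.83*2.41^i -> [-8.83, -21.28, -51.29, -123.6, -297.87]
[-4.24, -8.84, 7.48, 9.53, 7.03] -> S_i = Random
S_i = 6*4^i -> [6, 24, 96, 384, 1536]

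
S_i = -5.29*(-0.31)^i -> [-5.29, 1.64, -0.51, 0.16, -0.05]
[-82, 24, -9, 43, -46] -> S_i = Random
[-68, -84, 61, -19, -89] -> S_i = Random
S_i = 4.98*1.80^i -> [4.98, 8.96, 16.14, 29.04, 52.28]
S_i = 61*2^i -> [61, 122, 244, 488, 976]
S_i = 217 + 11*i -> [217, 228, 239, 250, 261]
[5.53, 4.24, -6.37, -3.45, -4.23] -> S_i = Random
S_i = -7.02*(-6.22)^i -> [-7.02, 43.66, -271.59, 1689.31, -10507.48]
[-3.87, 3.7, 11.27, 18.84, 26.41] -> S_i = -3.87 + 7.57*i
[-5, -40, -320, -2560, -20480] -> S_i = -5*8^i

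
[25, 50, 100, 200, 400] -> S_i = 25*2^i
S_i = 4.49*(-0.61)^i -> [4.49, -2.74, 1.67, -1.02, 0.62]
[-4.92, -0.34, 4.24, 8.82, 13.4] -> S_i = -4.92 + 4.58*i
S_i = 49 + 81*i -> [49, 130, 211, 292, 373]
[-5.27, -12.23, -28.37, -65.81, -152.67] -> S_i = -5.27*2.32^i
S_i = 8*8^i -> [8, 64, 512, 4096, 32768]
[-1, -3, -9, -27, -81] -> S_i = -1*3^i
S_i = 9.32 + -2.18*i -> [9.32, 7.14, 4.96, 2.78, 0.6]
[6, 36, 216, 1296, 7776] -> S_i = 6*6^i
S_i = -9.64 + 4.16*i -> [-9.64, -5.48, -1.32, 2.84, 7.0]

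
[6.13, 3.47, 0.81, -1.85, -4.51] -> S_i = 6.13 + -2.66*i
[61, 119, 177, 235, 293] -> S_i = 61 + 58*i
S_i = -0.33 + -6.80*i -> [-0.33, -7.13, -13.93, -20.73, -27.53]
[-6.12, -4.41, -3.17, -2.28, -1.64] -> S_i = -6.12*0.72^i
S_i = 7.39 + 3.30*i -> [7.39, 10.69, 13.99, 17.29, 20.59]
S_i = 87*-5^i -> [87, -435, 2175, -10875, 54375]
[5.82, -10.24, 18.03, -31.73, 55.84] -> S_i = 5.82*(-1.76)^i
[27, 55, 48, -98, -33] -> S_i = Random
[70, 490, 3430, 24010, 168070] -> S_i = 70*7^i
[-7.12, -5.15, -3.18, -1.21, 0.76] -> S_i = -7.12 + 1.97*i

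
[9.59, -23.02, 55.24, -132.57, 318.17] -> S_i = 9.59*(-2.40)^i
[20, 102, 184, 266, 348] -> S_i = 20 + 82*i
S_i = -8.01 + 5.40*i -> [-8.01, -2.61, 2.79, 8.19, 13.59]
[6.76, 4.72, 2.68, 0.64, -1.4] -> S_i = 6.76 + -2.04*i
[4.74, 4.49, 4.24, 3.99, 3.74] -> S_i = 4.74 + -0.25*i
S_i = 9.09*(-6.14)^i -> [9.09, -55.81, 342.69, -2104.11, 12919.25]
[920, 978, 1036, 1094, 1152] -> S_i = 920 + 58*i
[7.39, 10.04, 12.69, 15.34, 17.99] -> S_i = 7.39 + 2.65*i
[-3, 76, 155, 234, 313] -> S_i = -3 + 79*i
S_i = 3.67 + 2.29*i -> [3.67, 5.96, 8.25, 10.54, 12.83]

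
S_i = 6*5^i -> [6, 30, 150, 750, 3750]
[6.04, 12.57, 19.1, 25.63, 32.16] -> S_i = 6.04 + 6.53*i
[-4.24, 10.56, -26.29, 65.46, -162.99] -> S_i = -4.24*(-2.49)^i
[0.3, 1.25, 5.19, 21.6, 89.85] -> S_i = 0.30*4.16^i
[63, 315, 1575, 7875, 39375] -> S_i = 63*5^i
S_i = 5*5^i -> [5, 25, 125, 625, 3125]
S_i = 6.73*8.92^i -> [6.73, 60.03, 535.48, 4776.5, 42606.36]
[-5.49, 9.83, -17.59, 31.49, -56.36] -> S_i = -5.49*(-1.79)^i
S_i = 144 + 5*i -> [144, 149, 154, 159, 164]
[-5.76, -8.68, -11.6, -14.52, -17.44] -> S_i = -5.76 + -2.92*i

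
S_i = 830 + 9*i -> [830, 839, 848, 857, 866]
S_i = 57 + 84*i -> [57, 141, 225, 309, 393]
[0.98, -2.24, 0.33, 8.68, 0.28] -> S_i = Random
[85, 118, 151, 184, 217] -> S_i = 85 + 33*i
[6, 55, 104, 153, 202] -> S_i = 6 + 49*i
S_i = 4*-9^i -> [4, -36, 324, -2916, 26244]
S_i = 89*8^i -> [89, 712, 5696, 45568, 364544]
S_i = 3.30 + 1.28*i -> [3.3, 4.58, 5.86, 7.14, 8.42]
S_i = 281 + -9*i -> [281, 272, 263, 254, 245]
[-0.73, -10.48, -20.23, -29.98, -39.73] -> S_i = -0.73 + -9.75*i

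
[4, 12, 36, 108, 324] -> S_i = 4*3^i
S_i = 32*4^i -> [32, 128, 512, 2048, 8192]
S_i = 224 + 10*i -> [224, 234, 244, 254, 264]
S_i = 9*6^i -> [9, 54, 324, 1944, 11664]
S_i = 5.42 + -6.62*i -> [5.42, -1.2, -7.82, -14.44, -21.06]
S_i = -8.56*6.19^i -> [-8.56, -52.99, -327.99, -2030.23, -12567.14]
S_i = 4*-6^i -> [4, -24, 144, -864, 5184]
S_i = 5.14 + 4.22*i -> [5.14, 9.36, 13.58, 17.8, 22.02]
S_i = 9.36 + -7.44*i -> [9.36, 1.92, -5.52, -12.96, -20.4]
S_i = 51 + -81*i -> [51, -30, -111, -192, -273]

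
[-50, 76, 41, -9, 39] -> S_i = Random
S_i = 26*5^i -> [26, 130, 650, 3250, 16250]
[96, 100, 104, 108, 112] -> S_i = 96 + 4*i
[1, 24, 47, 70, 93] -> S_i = 1 + 23*i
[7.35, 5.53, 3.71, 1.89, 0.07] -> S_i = 7.35 + -1.82*i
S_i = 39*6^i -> [39, 234, 1404, 8424, 50544]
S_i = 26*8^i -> [26, 208, 1664, 13312, 106496]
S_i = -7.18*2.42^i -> [-7.18, -17.38, -42.05, -101.76, -246.26]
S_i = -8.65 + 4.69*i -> [-8.65, -3.96, 0.73, 5.42, 10.11]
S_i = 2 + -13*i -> [2, -11, -24, -37, -50]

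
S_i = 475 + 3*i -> [475, 478, 481, 484, 487]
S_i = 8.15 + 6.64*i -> [8.15, 14.79, 21.43, 28.07, 34.71]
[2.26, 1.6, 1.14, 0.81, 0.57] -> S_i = 2.26*0.71^i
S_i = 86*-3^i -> [86, -258, 774, -2322, 6966]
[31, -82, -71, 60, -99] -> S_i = Random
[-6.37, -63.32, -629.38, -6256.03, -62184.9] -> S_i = -6.37*9.94^i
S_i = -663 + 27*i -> [-663, -636, -609, -582, -555]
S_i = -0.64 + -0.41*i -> [-0.64, -1.05, -1.46, -1.87, -2.28]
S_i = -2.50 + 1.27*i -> [-2.5, -1.23, 0.04, 1.31, 2.58]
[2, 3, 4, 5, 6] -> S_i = 2 + 1*i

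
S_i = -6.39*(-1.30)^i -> [-6.39, 8.31, -10.8, 14.04, -18.25]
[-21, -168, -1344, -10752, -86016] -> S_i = -21*8^i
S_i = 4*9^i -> [4, 36, 324, 2916, 26244]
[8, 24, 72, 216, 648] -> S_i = 8*3^i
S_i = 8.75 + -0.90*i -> [8.75, 7.85, 6.95, 6.05, 5.15]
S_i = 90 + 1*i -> [90, 91, 92, 93, 94]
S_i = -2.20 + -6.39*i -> [-2.2, -8.59, -14.98, -21.37, -27.76]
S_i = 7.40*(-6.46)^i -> [7.4, -47.8, 308.81, -1994.94, 12887.3]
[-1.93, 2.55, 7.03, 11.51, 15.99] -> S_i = -1.93 + 4.48*i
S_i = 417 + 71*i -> [417, 488, 559, 630, 701]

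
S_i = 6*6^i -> [6, 36, 216, 1296, 7776]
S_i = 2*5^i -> [2, 10, 50, 250, 1250]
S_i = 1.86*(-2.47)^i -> [1.86, -4.59, 11.35, -28.03, 69.23]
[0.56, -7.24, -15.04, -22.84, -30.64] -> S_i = 0.56 + -7.80*i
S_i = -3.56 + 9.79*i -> [-3.56, 6.23, 16.02, 25.81, 35.6]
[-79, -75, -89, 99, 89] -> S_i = Random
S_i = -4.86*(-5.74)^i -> [-4.86, 27.9, -160.13, 919.12, -5275.75]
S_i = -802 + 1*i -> [-802, -801, -800, -799, -798]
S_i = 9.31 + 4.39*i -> [9.31, 13.7, 18.09, 22.48, 26.87]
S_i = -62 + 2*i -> [-62, -60, -58, -56, -54]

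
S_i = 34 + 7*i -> [34, 41, 48, 55, 62]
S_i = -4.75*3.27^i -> [-4.75, -15.53, -50.79, -166.09, -543.11]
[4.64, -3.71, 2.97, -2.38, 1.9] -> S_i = 4.64*(-0.80)^i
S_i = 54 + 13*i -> [54, 67, 80, 93, 106]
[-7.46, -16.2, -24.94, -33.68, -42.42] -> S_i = -7.46 + -8.74*i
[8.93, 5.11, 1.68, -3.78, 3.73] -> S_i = Random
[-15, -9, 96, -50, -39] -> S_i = Random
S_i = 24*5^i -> [24, 120, 600, 3000, 15000]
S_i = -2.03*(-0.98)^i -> [-2.03, 1.99, -1.95, 1.91, -1.87]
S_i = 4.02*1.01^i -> [4.02, 4.06, 4.1, 4.14, 4.18]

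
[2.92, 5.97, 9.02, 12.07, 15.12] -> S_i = 2.92 + 3.05*i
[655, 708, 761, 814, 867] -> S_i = 655 + 53*i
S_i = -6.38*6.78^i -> [-6.38, -43.26, -293.28, -1988.43, -13481.54]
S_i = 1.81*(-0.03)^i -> [1.81, -0.05, 0.0, -0.0, 0.0]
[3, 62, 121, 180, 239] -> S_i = 3 + 59*i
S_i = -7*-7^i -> [-7, 49, -343, 2401, -16807]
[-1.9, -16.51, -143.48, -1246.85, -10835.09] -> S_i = -1.90*8.69^i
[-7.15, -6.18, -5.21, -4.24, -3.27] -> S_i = -7.15 + 0.97*i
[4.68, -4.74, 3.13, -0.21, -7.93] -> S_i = Random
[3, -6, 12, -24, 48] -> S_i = 3*-2^i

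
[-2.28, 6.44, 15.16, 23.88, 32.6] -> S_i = -2.28 + 8.72*i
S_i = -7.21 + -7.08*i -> [-7.21, -14.29, -21.37, -28.45, -35.53]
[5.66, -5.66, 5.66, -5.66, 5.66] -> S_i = 5.66*(-1.00)^i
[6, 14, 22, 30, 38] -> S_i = 6 + 8*i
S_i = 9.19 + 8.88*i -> [9.19, 18.07, 26.95, 35.83, 44.71]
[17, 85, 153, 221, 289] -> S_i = 17 + 68*i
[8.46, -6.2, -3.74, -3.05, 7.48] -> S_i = Random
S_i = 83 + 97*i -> [83, 180, 277, 374, 471]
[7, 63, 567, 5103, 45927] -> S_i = 7*9^i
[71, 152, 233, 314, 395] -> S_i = 71 + 81*i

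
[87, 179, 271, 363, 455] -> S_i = 87 + 92*i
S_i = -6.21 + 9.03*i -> [-6.21, 2.82, 11.85, 20.88, 29.91]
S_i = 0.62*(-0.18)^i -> [0.62, -0.11, 0.02, -0.0, 0.0]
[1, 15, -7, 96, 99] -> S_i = Random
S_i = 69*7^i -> [69, 483, 3381, 23667, 165669]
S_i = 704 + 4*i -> [704, 708, 712, 716, 720]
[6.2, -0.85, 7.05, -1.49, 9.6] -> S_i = Random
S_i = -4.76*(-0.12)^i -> [-4.76, 0.57, -0.07, 0.01, -0.0]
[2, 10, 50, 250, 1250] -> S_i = 2*5^i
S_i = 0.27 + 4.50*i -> [0.27, 4.77, 9.27, 13.77, 18.27]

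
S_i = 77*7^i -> [77, 539, 3773, 26411, 184877]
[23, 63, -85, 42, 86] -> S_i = Random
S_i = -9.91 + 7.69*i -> [-9.91, -2.22, 5.47, 13.16, 20.85]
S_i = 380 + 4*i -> [380, 384, 388, 392, 396]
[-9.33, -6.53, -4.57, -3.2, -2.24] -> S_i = -9.33*0.70^i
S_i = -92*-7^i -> [-92, 644, -4508, 31556, -220892]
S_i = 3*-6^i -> [3, -18, 108, -648, 3888]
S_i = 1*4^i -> [1, 4, 16, 64, 256]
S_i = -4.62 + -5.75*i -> [-4.62, -10.37, -16.12, -21.87, -27.62]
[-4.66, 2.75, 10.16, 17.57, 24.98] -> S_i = -4.66 + 7.41*i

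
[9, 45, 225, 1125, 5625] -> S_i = 9*5^i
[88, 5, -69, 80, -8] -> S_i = Random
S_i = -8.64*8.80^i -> [-8.64, -76.03, -669.08, -5887.92, -51813.68]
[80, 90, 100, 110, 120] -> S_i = 80 + 10*i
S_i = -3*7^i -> [-3, -21, -147, -1029, -7203]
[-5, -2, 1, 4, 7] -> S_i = -5 + 3*i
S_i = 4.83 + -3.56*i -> [4.83, 1.27, -2.29, -5.85, -9.41]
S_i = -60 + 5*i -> [-60, -55, -50, -45, -40]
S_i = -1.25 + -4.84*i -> [-1.25, -6.09, -10.93, -15.77, -20.61]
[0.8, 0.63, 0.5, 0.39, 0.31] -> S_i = 0.80*0.79^i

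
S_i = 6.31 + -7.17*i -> [6.31, -0.86, -8.03, -15.2, -22.37]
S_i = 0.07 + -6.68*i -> [0.07, -6.61, -13.29, -19.97, -26.65]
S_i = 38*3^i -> [38, 114, 342, 1026, 3078]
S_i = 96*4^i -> [96, 384, 1536, 6144, 24576]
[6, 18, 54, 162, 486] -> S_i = 6*3^i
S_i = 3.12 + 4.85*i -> [3.12, 7.97, 12.82, 17.67, 22.52]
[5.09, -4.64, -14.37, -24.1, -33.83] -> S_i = 5.09 + -9.73*i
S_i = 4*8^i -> [4, 32, 256, 2048, 16384]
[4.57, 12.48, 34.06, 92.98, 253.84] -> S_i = 4.57*2.73^i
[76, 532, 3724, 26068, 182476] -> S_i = 76*7^i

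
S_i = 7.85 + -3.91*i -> [7.85, 3.94, 0.03, -3.88, -7.79]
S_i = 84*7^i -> [84, 588, 4116, 28812, 201684]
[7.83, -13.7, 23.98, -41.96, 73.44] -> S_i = 7.83*(-1.75)^i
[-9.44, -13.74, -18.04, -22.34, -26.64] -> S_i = -9.44 + -4.30*i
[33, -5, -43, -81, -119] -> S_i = 33 + -38*i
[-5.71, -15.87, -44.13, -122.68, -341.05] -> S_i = -5.71*2.78^i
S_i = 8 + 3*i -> [8, 11, 14, 17, 20]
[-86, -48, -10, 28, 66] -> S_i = -86 + 38*i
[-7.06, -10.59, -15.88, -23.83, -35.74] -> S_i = -7.06*1.50^i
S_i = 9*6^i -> [9, 54, 324, 1944, 11664]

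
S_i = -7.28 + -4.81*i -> [-7.28, -12.09, -16.9, -21.71, -26.52]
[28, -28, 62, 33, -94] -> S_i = Random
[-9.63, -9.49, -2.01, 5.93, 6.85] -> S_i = Random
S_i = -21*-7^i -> [-21, 147, -1029, 7203, -50421]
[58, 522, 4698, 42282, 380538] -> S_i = 58*9^i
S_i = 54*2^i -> [54, 108, 216, 432, 864]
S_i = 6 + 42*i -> [6, 48, 90, 132, 174]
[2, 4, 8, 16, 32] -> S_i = 2*2^i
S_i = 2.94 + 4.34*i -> [2.94, 7.28, 11.62, 15.96, 20.3]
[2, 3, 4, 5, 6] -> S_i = 2 + 1*i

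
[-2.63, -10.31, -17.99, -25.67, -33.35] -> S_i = -2.63 + -7.68*i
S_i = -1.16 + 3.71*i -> [-1.16, 2.55, 6.26, 9.97, 13.68]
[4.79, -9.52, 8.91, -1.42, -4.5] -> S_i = Random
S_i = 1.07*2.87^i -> [1.07, 3.07, 8.81, 25.29, 72.6]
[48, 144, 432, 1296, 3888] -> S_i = 48*3^i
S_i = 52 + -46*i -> [52, 6, -40, -86, -132]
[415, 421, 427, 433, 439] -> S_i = 415 + 6*i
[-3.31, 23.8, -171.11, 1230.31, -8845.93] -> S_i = -3.31*(-7.19)^i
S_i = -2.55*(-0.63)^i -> [-2.55, 1.61, -1.01, 0.64, -0.4]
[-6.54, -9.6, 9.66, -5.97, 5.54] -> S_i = Random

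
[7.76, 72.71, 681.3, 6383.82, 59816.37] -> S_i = 7.76*9.37^i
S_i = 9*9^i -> [9, 81, 729, 6561, 59049]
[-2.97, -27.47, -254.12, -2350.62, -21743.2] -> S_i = -2.97*9.25^i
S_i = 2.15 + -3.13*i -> [2.15, -0.98, -4.11, -7.24, -10.37]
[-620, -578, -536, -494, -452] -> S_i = -620 + 42*i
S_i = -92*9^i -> [-92, -828, -7452, -67068, -603612]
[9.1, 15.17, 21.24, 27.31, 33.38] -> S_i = 9.10 + 6.07*i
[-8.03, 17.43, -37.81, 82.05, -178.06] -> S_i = -8.03*(-2.17)^i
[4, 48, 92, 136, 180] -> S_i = 4 + 44*i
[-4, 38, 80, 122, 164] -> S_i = -4 + 42*i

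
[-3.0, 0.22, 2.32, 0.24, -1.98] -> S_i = Random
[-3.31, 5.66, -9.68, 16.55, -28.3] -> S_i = -3.31*(-1.71)^i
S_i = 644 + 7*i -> [644, 651, 658, 665, 672]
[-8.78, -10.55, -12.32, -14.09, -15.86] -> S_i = -8.78 + -1.77*i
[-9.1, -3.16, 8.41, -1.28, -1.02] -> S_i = Random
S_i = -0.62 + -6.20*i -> [-0.62, -6.82, -13.02, -19.22, -25.42]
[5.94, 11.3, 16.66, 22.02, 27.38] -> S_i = 5.94 + 5.36*i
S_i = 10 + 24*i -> [10, 34, 58, 82, 106]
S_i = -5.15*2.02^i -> [-5.15, -10.4, -21.01, -42.45, -85.75]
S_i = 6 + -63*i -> [6, -57, -120, -183, -246]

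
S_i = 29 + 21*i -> [29, 50, 71, 92, 113]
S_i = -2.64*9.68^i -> [-2.64, -25.56, -247.37, -2394.58, -23179.57]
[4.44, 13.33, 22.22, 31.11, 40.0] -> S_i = 4.44 + 8.89*i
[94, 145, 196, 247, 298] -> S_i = 94 + 51*i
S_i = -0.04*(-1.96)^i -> [-0.04, 0.08, -0.15, 0.3, -0.59]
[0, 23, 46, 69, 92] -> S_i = 0 + 23*i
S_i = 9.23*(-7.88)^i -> [9.23, -72.73, 573.13, -4516.27, 35588.24]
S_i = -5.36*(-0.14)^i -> [-5.36, 0.75, -0.11, 0.01, -0.0]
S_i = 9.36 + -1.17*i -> [9.36, 8.19, 7.02, 5.85, 4.68]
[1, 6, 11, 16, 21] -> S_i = 1 + 5*i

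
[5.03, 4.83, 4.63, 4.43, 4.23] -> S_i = 5.03 + -0.20*i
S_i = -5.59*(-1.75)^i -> [-5.59, 9.78, -17.12, 29.96, -52.43]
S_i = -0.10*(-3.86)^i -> [-0.1, 0.39, -1.49, 5.75, -22.2]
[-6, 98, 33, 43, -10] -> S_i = Random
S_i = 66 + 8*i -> [66, 74, 82, 90, 98]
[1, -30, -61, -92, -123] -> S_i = 1 + -31*i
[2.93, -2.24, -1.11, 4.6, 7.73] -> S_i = Random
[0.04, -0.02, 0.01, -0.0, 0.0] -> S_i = 0.04*(-0.44)^i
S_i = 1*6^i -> [1, 6, 36, 216, 1296]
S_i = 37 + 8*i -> [37, 45, 53, 61, 69]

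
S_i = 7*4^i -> [7, 28, 112, 448, 1792]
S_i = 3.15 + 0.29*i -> [3.15, 3.44, 3.73, 4.02, 4.31]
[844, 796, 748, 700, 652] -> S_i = 844 + -48*i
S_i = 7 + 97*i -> [7, 104, 201, 298, 395]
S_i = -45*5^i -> [-45, -225, -1125, -5625, -28125]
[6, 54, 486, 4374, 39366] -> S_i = 6*9^i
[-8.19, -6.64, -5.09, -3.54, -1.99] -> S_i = -8.19 + 1.55*i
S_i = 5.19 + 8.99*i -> [5.19, 14.18, 23.17, 32.16, 41.15]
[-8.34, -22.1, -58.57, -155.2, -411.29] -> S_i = -8.34*2.65^i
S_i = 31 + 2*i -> [31, 33, 35, 37, 39]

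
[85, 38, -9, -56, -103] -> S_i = 85 + -47*i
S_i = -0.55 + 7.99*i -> [-0.55, 7.44, 15.43, 23.42, 31.41]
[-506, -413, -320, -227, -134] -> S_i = -506 + 93*i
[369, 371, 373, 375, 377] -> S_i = 369 + 2*i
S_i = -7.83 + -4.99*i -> [-7.83, -12.82, -17.81, -22.8, -27.79]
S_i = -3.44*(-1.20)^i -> [-3.44, 4.13, -4.95, 5.94, -7.13]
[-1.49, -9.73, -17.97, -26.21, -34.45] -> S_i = -1.49 + -8.24*i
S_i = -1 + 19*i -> [-1, 18, 37, 56, 75]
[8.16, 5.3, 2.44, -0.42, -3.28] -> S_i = 8.16 + -2.86*i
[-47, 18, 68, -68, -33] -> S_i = Random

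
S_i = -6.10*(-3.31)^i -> [-6.1, 20.19, -66.83, 221.21, -732.22]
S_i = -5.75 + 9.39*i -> [-5.75, 3.64, 13.03, 22.42, 31.81]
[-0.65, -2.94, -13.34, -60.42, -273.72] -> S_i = -0.65*4.53^i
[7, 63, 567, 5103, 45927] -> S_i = 7*9^i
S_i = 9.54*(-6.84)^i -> [9.54, -65.25, 446.33, -3052.93, 20882.03]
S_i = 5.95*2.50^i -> [5.95, 14.88, 37.19, 92.97, 232.42]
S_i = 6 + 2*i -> [6, 8, 10, 12, 14]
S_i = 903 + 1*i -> [903, 904, 905, 906, 907]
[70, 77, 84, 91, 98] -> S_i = 70 + 7*i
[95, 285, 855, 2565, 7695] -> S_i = 95*3^i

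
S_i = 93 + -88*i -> [93, 5, -83, -171, -259]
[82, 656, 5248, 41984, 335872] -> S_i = 82*8^i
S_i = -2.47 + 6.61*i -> [-2.47, 4.14, 10.75, 17.36, 23.97]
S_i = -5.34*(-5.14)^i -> [-5.34, 27.45, -141.08, 725.15, -3727.29]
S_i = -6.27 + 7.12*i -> [-6.27, 0.85, 7.97, 15.09, 22.21]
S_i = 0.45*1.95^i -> [0.45, 0.88, 1.71, 3.34, 6.51]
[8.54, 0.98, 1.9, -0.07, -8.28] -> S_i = Random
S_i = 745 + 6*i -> [745, 751, 757, 763, 769]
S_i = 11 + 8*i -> [11, 19, 27, 35, 43]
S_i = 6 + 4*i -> [6, 10, 14, 18, 22]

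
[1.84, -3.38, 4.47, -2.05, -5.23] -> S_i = Random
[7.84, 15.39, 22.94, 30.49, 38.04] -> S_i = 7.84 + 7.55*i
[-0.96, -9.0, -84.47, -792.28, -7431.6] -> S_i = -0.96*9.38^i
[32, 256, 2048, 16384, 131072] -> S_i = 32*8^i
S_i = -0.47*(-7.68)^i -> [-0.47, 3.61, -27.72, 212.9, -1635.09]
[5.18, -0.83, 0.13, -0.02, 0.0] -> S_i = 5.18*(-0.16)^i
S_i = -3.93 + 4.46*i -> [-3.93, 0.53, 4.99, 9.45, 13.91]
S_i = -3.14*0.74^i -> [-3.14, -2.32, -1.72, -1.27, -0.94]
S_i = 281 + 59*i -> [281, 340, 399, 458, 517]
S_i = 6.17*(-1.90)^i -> [6.17, -11.72, 22.27, -42.32, 80.41]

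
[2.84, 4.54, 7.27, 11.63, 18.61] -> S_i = 2.84*1.60^i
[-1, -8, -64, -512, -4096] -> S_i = -1*8^i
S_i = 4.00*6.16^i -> [4.0, 24.64, 151.78, 934.98, 5759.47]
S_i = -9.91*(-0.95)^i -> [-9.91, 9.41, -8.94, 8.5, -8.07]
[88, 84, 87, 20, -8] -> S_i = Random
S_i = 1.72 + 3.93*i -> [1.72, 5.65, 9.58, 13.51, 17.44]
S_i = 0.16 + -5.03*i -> [0.16, -4.87, -9.9, -14.93, -19.96]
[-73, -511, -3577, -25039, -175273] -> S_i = -73*7^i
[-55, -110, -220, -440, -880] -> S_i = -55*2^i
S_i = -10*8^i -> [-10, -80, -640, -5120, -40960]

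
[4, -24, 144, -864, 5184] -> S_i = 4*-6^i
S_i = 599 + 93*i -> [599, 692, 785, 878, 971]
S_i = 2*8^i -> [2, 16, 128, 1024, 8192]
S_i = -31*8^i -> [-31, -248, -1984, -15872, -126976]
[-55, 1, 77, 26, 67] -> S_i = Random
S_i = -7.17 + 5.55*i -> [-7.17, -1.62, 3.93, 9.48, 15.03]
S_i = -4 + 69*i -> [-4, 65, 134, 203, 272]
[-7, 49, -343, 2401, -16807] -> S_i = -7*-7^i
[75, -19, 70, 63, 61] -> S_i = Random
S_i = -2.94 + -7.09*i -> [-2.94, -10.03, -17.12, -24.21, -31.3]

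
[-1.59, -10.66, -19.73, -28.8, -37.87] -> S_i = -1.59 + -9.07*i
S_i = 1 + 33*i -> [1, 34, 67, 100, 133]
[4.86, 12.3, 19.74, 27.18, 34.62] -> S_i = 4.86 + 7.44*i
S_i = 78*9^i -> [78, 702, 6318, 56862, 511758]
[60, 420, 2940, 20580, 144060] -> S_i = 60*7^i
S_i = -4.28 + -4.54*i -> [-4.28, -8.82, -13.36, -17.9, -22.44]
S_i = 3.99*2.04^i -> [3.99, 8.14, 16.6, 33.87, 69.1]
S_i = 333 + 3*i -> [333, 336, 339, 342, 345]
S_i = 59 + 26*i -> [59, 85, 111, 137, 163]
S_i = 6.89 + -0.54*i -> [6.89, 6.35, 5.81, 5.27, 4.73]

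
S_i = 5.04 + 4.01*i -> [5.04, 9.05, 13.06, 17.07, 21.08]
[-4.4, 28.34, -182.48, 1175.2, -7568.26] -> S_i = -4.40*(-6.44)^i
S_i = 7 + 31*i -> [7, 38, 69, 100, 131]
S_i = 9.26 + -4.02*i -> [9.26, 5.24, 1.22, -2.8, -6.82]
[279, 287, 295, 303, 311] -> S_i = 279 + 8*i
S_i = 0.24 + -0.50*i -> [0.24, -0.26, -0.76, -1.26, -1.76]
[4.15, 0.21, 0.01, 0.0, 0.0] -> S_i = 4.15*0.05^i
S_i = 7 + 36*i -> [7, 43, 79, 115, 151]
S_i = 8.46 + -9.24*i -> [8.46, -0.78, -10.02, -19.26, -28.5]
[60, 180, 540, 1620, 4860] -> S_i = 60*3^i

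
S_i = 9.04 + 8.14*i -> [9.04, 17.18, 25.32, 33.46, 41.6]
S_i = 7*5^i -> [7, 35, 175, 875, 4375]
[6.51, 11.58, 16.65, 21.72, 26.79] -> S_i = 6.51 + 5.07*i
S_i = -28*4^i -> [-28, -112, -448, -1792, -7168]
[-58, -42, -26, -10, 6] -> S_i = -58 + 16*i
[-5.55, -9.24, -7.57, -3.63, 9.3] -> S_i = Random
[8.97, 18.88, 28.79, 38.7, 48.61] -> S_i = 8.97 + 9.91*i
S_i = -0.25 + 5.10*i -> [-0.25, 4.85, 9.95, 15.05, 20.15]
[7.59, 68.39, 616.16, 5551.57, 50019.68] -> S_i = 7.59*9.01^i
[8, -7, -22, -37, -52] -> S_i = 8 + -15*i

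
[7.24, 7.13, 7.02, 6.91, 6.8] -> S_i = 7.24 + -0.11*i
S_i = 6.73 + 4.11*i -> [6.73, 10.84, 14.95, 19.06, 23.17]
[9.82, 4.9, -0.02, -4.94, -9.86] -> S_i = 9.82 + -4.92*i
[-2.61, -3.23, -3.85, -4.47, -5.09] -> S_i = -2.61 + -0.62*i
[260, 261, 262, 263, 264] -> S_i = 260 + 1*i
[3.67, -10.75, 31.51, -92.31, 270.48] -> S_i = 3.67*(-2.93)^i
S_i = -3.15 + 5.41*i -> [-3.15, 2.26, 7.67, 13.08, 18.49]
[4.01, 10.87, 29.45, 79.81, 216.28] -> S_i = 4.01*2.71^i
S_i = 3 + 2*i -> [3, 5, 7, 9, 11]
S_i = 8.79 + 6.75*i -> [8.79, 15.54, 22.29, 29.04, 35.79]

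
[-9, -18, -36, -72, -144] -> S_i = -9*2^i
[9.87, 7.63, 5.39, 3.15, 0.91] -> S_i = 9.87 + -2.24*i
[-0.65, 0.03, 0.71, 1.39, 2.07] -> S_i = -0.65 + 0.68*i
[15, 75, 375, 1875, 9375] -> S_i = 15*5^i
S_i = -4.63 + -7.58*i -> [-4.63, -12.21, -19.79, -27.37, -34.95]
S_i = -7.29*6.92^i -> [-7.29, -50.45, -349.09, -2415.72, -16716.75]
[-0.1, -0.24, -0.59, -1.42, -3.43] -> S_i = -0.10*2.42^i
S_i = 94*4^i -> [94, 376, 1504, 6016, 24064]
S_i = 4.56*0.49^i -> [4.56, 2.23, 1.09, 0.54, 0.26]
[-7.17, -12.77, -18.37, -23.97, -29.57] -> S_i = -7.17 + -5.60*i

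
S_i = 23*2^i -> [23, 46, 92, 184, 368]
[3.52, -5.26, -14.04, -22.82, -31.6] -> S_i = 3.52 + -8.78*i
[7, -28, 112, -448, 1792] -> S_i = 7*-4^i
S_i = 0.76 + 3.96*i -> [0.76, 4.72, 8.68, 12.64, 16.6]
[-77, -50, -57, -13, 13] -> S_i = Random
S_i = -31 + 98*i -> [-31, 67, 165, 263, 361]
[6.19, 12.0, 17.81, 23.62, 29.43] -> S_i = 6.19 + 5.81*i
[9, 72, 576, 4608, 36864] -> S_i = 9*8^i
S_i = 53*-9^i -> [53, -477, 4293, -38637, 347733]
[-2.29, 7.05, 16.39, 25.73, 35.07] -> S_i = -2.29 + 9.34*i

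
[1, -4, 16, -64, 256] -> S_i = 1*-4^i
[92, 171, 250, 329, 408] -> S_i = 92 + 79*i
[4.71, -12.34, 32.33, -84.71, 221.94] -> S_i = 4.71*(-2.62)^i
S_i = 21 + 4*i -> [21, 25, 29, 33, 37]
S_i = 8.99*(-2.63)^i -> [8.99, -23.64, 62.18, -163.54, 430.11]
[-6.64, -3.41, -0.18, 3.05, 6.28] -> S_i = -6.64 + 3.23*i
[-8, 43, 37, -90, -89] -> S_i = Random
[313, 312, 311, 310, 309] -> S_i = 313 + -1*i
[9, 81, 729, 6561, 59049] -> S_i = 9*9^i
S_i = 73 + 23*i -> [73, 96, 119, 142, 165]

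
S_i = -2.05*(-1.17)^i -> [-2.05, 2.4, -2.81, 3.28, -3.84]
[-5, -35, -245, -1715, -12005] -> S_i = -5*7^i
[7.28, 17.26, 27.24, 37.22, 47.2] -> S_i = 7.28 + 9.98*i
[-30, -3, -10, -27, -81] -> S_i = Random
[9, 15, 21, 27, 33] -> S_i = 9 + 6*i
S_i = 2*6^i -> [2, 12, 72, 432, 2592]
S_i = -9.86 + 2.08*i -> [-9.86, -7.78, -5.7, -3.62, -1.54]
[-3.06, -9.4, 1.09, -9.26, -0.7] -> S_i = Random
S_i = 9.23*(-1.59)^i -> [9.23, -14.68, 23.33, -37.1, 58.99]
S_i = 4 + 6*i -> [4, 10, 16, 22, 28]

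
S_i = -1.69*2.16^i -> [-1.69, -3.65, -7.88, -17.03, -36.79]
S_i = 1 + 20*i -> [1, 21, 41, 61, 81]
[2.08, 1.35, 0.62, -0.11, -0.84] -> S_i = 2.08 + -0.73*i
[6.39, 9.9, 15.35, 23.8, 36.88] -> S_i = 6.39*1.55^i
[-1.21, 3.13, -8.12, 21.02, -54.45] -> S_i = -1.21*(-2.59)^i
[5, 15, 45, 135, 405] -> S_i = 5*3^i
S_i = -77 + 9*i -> [-77, -68, -59, -50, -41]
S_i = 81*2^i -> [81, 162, 324, 648, 1296]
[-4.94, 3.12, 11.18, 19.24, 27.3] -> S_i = -4.94 + 8.06*i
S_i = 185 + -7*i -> [185, 178, 171, 164, 157]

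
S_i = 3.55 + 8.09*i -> [3.55, 11.64, 19.73, 27.82, 35.91]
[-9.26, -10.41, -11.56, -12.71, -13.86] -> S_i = -9.26 + -1.15*i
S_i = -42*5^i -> [-42, -210, -1050, -5250, -26250]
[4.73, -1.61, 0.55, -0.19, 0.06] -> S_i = 4.73*(-0.34)^i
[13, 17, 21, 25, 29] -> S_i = 13 + 4*i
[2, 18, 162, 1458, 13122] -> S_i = 2*9^i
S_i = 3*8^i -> [3, 24, 192, 1536, 12288]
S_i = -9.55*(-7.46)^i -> [-9.55, 71.24, -531.47, 3964.79, -29577.31]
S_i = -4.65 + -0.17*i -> [-4.65, -4.82, -4.99, -5.16, -5.33]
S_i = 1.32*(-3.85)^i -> [1.32, -5.08, 19.57, -75.33, 290.01]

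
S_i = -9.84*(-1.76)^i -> [-9.84, 17.32, -30.48, 53.65, -94.42]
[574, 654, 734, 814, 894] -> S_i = 574 + 80*i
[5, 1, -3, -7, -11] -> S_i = 5 + -4*i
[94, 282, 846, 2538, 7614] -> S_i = 94*3^i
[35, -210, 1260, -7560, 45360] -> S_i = 35*-6^i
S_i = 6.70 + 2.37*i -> [6.7, 9.07, 11.44, 13.81, 16.18]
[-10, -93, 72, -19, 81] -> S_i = Random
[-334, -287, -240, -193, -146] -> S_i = -334 + 47*i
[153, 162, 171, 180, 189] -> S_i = 153 + 9*i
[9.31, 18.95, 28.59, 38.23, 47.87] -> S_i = 9.31 + 9.64*i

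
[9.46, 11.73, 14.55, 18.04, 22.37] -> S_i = 9.46*1.24^i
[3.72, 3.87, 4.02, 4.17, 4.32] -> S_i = 3.72 + 0.15*i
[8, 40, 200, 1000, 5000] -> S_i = 8*5^i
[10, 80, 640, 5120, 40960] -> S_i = 10*8^i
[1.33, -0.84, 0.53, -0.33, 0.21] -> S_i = 1.33*(-0.63)^i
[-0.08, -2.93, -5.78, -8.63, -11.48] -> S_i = -0.08 + -2.85*i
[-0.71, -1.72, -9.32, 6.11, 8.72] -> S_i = Random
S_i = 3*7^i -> [3, 21, 147, 1029, 7203]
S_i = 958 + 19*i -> [958, 977, 996, 1015, 1034]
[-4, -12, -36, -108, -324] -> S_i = -4*3^i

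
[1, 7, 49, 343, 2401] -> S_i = 1*7^i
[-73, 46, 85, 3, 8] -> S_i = Random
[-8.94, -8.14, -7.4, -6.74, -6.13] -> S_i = -8.94*0.91^i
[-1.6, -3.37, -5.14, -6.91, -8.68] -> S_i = -1.60 + -1.77*i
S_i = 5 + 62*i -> [5, 67, 129, 191, 253]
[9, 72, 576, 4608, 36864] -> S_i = 9*8^i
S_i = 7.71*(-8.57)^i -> [7.71, -66.07, 566.26, -4852.85, 41588.92]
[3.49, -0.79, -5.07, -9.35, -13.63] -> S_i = 3.49 + -4.28*i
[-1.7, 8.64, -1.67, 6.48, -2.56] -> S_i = Random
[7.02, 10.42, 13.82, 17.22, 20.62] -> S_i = 7.02 + 3.40*i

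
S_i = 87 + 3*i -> [87, 90, 93, 96, 99]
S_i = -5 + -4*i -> [-5, -9, -13, -17, -21]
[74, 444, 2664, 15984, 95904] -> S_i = 74*6^i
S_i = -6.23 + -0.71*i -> [-6.23, -6.94, -7.65, -8.36, -9.07]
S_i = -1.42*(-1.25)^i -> [-1.42, 1.78, -2.22, 2.77, -3.47]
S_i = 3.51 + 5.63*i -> [3.51, 9.14, 14.77, 20.4, 26.03]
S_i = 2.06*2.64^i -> [2.06, 5.44, 14.36, 37.9, 100.07]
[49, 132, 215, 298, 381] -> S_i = 49 + 83*i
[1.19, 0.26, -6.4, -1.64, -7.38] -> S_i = Random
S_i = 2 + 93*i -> [2, 95, 188, 281, 374]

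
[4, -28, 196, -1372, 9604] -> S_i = 4*-7^i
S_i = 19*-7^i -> [19, -133, 931, -6517, 45619]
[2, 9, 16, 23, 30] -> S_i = 2 + 7*i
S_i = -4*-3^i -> [-4, 12, -36, 108, -324]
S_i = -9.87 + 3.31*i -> [-9.87, -6.56, -3.25, 0.06, 3.37]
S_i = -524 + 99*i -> [-524, -425, -326, -227, -128]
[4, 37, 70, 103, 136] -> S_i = 4 + 33*i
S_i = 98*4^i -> [98, 392, 1568, 6272, 25088]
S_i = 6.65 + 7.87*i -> [6.65, 14.52, 22.39, 30.26, 38.13]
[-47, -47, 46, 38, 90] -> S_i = Random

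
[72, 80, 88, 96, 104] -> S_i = 72 + 8*i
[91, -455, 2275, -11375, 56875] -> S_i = 91*-5^i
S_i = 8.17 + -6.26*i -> [8.17, 1.91, -4.35, -10.61, -16.87]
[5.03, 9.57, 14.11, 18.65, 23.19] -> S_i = 5.03 + 4.54*i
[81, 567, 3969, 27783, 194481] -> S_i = 81*7^i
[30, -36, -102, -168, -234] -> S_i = 30 + -66*i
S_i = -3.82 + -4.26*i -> [-3.82, -8.08, -12.34, -16.6, -20.86]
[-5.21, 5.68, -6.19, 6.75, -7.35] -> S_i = -5.21*(-1.09)^i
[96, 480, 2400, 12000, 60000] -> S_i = 96*5^i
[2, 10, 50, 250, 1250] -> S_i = 2*5^i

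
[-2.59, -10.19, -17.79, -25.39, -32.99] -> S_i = -2.59 + -7.60*i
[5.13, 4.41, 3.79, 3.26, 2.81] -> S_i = 5.13*0.86^i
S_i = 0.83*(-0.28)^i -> [0.83, -0.23, 0.07, -0.02, 0.01]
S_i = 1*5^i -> [1, 5, 25, 125, 625]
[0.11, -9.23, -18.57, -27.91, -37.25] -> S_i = 0.11 + -9.34*i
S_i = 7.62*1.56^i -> [7.62, 11.89, 18.54, 28.93, 45.13]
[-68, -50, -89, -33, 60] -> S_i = Random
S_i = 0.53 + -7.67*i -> [0.53, -7.14, -14.81, -22.48, -30.15]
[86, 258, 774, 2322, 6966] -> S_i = 86*3^i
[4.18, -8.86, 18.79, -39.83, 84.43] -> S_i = 4.18*(-2.12)^i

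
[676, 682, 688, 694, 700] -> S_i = 676 + 6*i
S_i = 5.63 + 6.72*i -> [5.63, 12.35, 19.07, 25.79, 32.51]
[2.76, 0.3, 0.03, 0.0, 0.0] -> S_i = 2.76*0.11^i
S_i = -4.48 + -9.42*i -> [-4.48, -13.9, -23.32, -32.74, -42.16]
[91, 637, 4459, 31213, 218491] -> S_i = 91*7^i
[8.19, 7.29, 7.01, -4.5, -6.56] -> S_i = Random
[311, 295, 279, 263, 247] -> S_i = 311 + -16*i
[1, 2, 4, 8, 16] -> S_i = 1*2^i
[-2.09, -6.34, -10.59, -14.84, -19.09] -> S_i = -2.09 + -4.25*i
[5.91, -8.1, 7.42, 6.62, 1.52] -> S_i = Random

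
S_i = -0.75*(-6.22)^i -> [-0.75, 4.66, -29.02, 180.48, -1122.59]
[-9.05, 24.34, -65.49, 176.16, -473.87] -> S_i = -9.05*(-2.69)^i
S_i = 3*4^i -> [3, 12, 48, 192, 768]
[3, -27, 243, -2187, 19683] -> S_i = 3*-9^i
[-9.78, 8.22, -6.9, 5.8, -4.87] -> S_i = -9.78*(-0.84)^i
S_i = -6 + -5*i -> [-6, -11, -16, -21, -26]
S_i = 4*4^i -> [4, 16, 64, 256, 1024]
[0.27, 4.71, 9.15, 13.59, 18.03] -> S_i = 0.27 + 4.44*i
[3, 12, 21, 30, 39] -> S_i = 3 + 9*i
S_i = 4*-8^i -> [4, -32, 256, -2048, 16384]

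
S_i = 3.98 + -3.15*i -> [3.98, 0.83, -2.32, -5.47, -8.62]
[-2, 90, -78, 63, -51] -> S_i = Random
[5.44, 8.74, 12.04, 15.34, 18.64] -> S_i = 5.44 + 3.30*i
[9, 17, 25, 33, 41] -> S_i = 9 + 8*i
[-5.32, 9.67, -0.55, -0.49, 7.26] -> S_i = Random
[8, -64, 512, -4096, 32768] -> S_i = 8*-8^i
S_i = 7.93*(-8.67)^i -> [7.93, -68.75, 596.09, -5168.09, 44807.38]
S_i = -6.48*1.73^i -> [-6.48, -11.21, -19.39, -33.55, -58.04]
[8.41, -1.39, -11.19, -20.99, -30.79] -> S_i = 8.41 + -9.80*i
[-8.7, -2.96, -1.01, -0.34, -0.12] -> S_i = -8.70*0.34^i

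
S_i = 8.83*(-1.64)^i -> [8.83, -14.48, 23.75, -38.95, 63.88]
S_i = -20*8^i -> [-20, -160, -1280, -10240, -81920]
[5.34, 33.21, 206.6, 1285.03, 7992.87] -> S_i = 5.34*6.22^i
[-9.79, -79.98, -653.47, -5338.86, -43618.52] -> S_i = -9.79*8.17^i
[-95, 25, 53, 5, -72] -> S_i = Random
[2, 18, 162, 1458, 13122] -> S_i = 2*9^i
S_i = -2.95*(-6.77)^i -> [-2.95, 19.97, -135.21, 915.35, -6196.93]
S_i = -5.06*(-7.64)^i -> [-5.06, 38.66, -295.35, 2256.48, -17239.47]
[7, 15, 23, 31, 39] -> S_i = 7 + 8*i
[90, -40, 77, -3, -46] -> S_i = Random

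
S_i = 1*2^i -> [1, 2, 4, 8, 16]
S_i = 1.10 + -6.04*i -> [1.1, -4.94, -10.98, -17.02, -23.06]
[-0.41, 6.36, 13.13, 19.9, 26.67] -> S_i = -0.41 + 6.77*i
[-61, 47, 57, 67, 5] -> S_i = Random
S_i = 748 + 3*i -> [748, 751, 754, 757, 760]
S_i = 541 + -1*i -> [541, 540, 539, 538, 537]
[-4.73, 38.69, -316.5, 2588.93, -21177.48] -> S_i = -4.73*(-8.18)^i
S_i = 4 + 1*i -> [4, 5, 6, 7, 8]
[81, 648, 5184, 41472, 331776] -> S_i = 81*8^i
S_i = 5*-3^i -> [5, -15, 45, -135, 405]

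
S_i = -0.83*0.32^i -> [-0.83, -0.27, -0.08, -0.03, -0.01]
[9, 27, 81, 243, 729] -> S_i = 9*3^i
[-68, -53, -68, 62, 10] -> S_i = Random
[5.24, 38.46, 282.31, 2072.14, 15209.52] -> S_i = 5.24*7.34^i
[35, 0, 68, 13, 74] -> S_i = Random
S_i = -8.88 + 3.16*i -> [-8.88, -5.72, -2.56, 0.6, 3.76]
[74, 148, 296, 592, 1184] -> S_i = 74*2^i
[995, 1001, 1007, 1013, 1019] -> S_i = 995 + 6*i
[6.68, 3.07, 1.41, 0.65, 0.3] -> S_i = 6.68*0.46^i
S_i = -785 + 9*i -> [-785, -776, -767, -758, -749]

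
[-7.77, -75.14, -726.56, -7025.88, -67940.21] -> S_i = -7.77*9.67^i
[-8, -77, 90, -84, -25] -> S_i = Random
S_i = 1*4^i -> [1, 4, 16, 64, 256]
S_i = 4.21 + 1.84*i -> [4.21, 6.05, 7.89, 9.73, 11.57]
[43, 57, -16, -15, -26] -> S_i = Random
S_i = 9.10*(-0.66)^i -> [9.1, -6.01, 3.96, -2.62, 1.73]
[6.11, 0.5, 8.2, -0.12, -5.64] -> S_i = Random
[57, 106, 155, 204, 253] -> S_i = 57 + 49*i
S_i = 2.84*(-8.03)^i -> [2.84, -22.81, 183.13, -1470.5, 11808.11]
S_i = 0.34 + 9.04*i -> [0.34, 9.38, 18.42, 27.46, 36.5]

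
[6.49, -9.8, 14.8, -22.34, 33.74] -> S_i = 6.49*(-1.51)^i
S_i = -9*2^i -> [-9, -18, -36, -72, -144]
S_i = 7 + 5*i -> [7, 12, 17, 22, 27]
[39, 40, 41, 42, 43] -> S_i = 39 + 1*i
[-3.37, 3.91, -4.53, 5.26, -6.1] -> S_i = -3.37*(-1.16)^i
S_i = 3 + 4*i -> [3, 7, 11, 15, 19]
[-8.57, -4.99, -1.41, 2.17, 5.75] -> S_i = -8.57 + 3.58*i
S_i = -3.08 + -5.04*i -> [-3.08, -8.12, -13.16, -18.2, -23.24]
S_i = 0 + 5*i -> [0, 5, 10, 15, 20]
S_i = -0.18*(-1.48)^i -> [-0.18, 0.27, -0.39, 0.58, -0.86]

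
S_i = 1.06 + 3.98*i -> [1.06, 5.04, 9.02, 13.0, 16.98]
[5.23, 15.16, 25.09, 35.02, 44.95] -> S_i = 5.23 + 9.93*i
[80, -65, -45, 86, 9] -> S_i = Random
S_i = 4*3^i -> [4, 12, 36, 108, 324]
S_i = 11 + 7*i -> [11, 18, 25, 32, 39]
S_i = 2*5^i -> [2, 10, 50, 250, 1250]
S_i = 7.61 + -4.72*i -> [7.61, 2.89, -1.83, -6.55, -11.27]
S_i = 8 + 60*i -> [8, 68, 128, 188, 248]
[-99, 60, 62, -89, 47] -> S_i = Random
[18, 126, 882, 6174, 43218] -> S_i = 18*7^i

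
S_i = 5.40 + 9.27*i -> [5.4, 14.67, 23.94, 33.21, 42.48]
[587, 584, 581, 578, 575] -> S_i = 587 + -3*i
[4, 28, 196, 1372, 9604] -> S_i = 4*7^i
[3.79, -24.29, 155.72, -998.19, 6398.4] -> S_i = 3.79*(-6.41)^i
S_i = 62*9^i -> [62, 558, 5022, 45198, 406782]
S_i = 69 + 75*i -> [69, 144, 219, 294, 369]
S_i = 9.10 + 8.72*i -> [9.1, 17.82, 26.54, 35.26, 43.98]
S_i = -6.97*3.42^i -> [-6.97, -23.84, -81.52, -278.81, -953.54]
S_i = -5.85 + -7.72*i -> [-5.85, -13.57, -21.29, -29.01, -36.73]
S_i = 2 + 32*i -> [2, 34, 66, 98, 130]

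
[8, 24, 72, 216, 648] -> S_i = 8*3^i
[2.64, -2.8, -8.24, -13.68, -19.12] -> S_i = 2.64 + -5.44*i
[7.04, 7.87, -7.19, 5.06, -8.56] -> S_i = Random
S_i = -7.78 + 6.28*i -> [-7.78, -1.5, 4.78, 11.06, 17.34]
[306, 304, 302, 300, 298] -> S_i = 306 + -2*i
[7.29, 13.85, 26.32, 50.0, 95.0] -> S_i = 7.29*1.90^i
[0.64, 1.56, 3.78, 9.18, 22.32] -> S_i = 0.64*2.43^i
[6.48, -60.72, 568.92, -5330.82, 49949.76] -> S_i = 6.48*(-9.37)^i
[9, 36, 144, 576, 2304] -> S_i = 9*4^i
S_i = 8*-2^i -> [8, -16, 32, -64, 128]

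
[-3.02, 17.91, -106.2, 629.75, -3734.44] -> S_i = -3.02*(-5.93)^i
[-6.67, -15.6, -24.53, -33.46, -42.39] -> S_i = -6.67 + -8.93*i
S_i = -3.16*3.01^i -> [-3.16, -9.51, -28.63, -86.18, -259.39]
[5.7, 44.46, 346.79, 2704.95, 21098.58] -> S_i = 5.70*7.80^i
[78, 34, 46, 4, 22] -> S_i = Random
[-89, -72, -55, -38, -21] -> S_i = -89 + 17*i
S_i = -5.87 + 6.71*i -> [-5.87, 0.84, 7.55, 14.26, 20.97]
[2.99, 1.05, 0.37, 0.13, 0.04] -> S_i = 2.99*0.35^i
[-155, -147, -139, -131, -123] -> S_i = -155 + 8*i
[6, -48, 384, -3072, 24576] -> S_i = 6*-8^i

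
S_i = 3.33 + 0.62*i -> [3.33, 3.95, 4.57, 5.19, 5.81]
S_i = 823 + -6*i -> [823, 817, 811, 805, 799]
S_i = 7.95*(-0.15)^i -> [7.95, -1.19, 0.18, -0.03, 0.0]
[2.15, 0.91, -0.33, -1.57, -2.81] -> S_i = 2.15 + -1.24*i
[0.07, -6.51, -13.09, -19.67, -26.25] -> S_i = 0.07 + -6.58*i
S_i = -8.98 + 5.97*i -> [-8.98, -3.01, 2.96, 8.93, 14.9]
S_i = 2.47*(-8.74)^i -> [2.47, -21.59, 188.68, -1649.04, 14412.61]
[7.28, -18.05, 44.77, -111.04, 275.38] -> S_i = 7.28*(-2.48)^i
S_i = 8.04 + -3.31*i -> [8.04, 4.73, 1.42, -1.89, -5.2]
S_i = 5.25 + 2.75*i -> [5.25, 8.0, 10.75, 13.5, 16.25]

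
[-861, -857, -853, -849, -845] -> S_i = -861 + 4*i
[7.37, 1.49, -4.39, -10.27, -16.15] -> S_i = 7.37 + -5.88*i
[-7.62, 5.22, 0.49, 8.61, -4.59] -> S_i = Random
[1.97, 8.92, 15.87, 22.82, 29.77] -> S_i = 1.97 + 6.95*i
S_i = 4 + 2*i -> [4, 6, 8, 10, 12]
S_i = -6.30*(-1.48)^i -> [-6.3, 9.32, -13.8, 20.42, -30.23]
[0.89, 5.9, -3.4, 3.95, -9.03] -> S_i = Random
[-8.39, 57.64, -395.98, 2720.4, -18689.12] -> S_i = -8.39*(-6.87)^i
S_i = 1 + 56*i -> [1, 57, 113, 169, 225]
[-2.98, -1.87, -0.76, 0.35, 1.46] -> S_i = -2.98 + 1.11*i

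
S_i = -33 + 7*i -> [-33, -26, -19, -12, -5]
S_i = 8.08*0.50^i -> [8.08, 4.04, 2.02, 1.01, 0.5]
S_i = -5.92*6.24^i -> [-5.92, -36.94, -230.51, -1438.39, -8975.53]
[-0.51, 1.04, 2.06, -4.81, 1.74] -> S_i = Random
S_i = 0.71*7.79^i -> [0.71, 5.53, 43.09, 335.64, 2614.62]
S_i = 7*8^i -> [7, 56, 448, 3584, 28672]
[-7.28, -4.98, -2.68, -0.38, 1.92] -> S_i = -7.28 + 2.30*i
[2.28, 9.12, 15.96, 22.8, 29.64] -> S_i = 2.28 + 6.84*i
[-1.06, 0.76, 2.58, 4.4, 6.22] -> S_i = -1.06 + 1.82*i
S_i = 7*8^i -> [7, 56, 448, 3584, 28672]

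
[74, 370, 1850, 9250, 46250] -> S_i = 74*5^i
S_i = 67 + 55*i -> [67, 122, 177, 232, 287]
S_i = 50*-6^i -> [50, -300, 1800, -10800, 64800]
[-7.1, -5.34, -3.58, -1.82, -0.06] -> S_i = -7.10 + 1.76*i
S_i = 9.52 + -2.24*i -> [9.52, 7.28, 5.04, 2.8, 0.56]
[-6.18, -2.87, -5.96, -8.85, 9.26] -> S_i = Random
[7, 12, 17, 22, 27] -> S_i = 7 + 5*i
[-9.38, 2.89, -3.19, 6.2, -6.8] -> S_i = Random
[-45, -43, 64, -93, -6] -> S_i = Random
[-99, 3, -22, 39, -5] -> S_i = Random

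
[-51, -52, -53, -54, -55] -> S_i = -51 + -1*i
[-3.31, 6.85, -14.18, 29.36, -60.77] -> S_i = -3.31*(-2.07)^i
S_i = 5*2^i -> [5, 10, 20, 40, 80]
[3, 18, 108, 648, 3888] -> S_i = 3*6^i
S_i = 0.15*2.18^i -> [0.15, 0.33, 0.71, 1.55, 3.39]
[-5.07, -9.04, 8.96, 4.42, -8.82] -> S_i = Random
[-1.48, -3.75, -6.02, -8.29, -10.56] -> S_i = -1.48 + -2.27*i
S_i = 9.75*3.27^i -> [9.75, 31.88, 104.26, 340.92, 1114.8]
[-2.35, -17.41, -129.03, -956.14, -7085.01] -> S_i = -2.35*7.41^i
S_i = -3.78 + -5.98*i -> [-3.78, -9.76, -15.74, -21.72, -27.7]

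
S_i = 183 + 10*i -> [183, 193, 203, 213, 223]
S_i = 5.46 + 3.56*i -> [5.46, 9.02, 12.58, 16.14, 19.7]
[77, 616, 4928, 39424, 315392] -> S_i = 77*8^i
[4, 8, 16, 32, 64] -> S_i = 4*2^i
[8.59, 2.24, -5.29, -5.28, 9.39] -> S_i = Random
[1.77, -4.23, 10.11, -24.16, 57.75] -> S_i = 1.77*(-2.39)^i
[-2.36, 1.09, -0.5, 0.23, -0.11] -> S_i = -2.36*(-0.46)^i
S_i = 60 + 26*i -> [60, 86, 112, 138, 164]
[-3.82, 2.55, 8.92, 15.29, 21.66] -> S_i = -3.82 + 6.37*i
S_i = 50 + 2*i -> [50, 52, 54, 56, 58]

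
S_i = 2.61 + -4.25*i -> [2.61, -1.64, -5.89, -10.14, -14.39]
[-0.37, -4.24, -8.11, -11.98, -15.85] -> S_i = -0.37 + -3.87*i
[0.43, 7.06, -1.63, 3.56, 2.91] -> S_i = Random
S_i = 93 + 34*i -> [93, 127, 161, 195, 229]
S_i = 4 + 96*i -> [4, 100, 196, 292, 388]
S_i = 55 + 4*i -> [55, 59, 63, 67, 71]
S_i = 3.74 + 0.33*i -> [3.74, 4.07, 4.4, 4.73, 5.06]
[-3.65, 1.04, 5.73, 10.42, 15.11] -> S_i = -3.65 + 4.69*i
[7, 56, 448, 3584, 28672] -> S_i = 7*8^i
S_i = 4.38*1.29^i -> [4.38, 5.65, 7.29, 9.4, 12.13]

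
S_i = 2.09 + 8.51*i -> [2.09, 10.6, 19.11, 27.62, 36.13]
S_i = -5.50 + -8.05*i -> [-5.5, -13.55, -21.6, -29.65, -37.7]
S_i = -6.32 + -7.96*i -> [-6.32, -14.28, -22.24, -30.2, -38.16]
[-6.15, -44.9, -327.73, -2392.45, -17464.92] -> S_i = -6.15*7.30^i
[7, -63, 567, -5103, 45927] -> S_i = 7*-9^i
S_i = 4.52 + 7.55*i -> [4.52, 12.07, 19.62, 27.17, 34.72]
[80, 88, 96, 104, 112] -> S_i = 80 + 8*i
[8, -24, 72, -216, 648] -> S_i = 8*-3^i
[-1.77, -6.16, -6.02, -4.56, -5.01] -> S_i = Random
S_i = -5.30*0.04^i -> [-5.3, -0.21, -0.01, -0.0, -0.0]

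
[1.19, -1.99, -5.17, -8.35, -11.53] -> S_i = 1.19 + -3.18*i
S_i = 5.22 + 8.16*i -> [5.22, 13.38, 21.54, 29.7, 37.86]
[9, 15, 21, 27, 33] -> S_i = 9 + 6*i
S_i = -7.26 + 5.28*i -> [-7.26, -1.98, 3.3, 8.58, 13.86]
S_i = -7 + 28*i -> [-7, 21, 49, 77, 105]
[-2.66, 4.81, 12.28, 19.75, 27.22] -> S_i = -2.66 + 7.47*i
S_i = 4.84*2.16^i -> [4.84, 10.45, 22.58, 48.78, 105.36]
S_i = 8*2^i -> [8, 16, 32, 64, 128]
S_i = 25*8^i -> [25, 200, 1600, 12800, 102400]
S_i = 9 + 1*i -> [9, 10, 11, 12, 13]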